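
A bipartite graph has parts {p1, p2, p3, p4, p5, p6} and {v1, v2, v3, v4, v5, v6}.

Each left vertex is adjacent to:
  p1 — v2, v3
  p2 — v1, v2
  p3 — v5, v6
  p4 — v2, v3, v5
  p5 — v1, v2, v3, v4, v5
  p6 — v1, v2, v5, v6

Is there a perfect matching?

A valid assignment of size 6: p1→v3, p2→v1, p3→v6, p4→v5, p5→v4, p6→v2.
All 6 left vertices are covered.

Yes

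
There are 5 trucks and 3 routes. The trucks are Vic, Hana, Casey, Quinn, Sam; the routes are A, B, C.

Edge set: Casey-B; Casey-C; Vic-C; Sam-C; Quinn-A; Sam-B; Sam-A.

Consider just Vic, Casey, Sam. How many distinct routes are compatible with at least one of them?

3

The union of neighbours of {Vic, Casey, Sam} is {A, B, C}, which has 3 elements.
Since |N(S)| = 3 ≥ |S| = 3, Hall's condition holds for this subset.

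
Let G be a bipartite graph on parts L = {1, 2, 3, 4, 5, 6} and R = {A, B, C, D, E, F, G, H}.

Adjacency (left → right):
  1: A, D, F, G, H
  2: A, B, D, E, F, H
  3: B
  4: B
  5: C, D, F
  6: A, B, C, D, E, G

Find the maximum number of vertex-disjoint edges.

For example, pair 1–A, 2–E, 3–B, 5–F, 6–G.
The set {3, 4} has only 1 neighbour ({B}), so by Hall's theorem at most 5 of the 6 left vertices can be matched.

5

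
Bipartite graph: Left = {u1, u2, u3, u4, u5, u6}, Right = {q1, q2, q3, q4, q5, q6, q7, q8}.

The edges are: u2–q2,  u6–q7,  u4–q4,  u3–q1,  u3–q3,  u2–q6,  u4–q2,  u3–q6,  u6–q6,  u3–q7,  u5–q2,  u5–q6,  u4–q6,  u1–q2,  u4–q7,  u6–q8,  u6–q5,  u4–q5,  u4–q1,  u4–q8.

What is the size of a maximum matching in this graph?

5

A valid assignment of size 5: u1→q2, u2→q6, u3→q7, u4→q4, u6→q8.
The set {u1, u2, u5} has only 2 neighbours ({q2, q6}), so by Hall's theorem at most 5 of the 6 left vertices can be matched.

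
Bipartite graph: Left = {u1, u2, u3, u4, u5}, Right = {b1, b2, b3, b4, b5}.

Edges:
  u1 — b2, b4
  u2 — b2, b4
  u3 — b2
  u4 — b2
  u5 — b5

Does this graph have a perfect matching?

The set {u1, u2, u3, u4} has only 2 neighbours ({b2, b4}), so by Hall's theorem at most 3 of the 5 left vertices can be matched.
Hence no matching covers every left vertex.

No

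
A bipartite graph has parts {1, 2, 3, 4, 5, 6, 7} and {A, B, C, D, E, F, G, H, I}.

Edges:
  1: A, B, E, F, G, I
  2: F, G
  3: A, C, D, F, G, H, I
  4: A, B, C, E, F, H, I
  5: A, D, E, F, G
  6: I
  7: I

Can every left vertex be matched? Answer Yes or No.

No

The set {6, 7} has only 1 neighbour ({I}), so by Hall's theorem at most 6 of the 7 left vertices can be matched.
Hence no matching covers every left vertex.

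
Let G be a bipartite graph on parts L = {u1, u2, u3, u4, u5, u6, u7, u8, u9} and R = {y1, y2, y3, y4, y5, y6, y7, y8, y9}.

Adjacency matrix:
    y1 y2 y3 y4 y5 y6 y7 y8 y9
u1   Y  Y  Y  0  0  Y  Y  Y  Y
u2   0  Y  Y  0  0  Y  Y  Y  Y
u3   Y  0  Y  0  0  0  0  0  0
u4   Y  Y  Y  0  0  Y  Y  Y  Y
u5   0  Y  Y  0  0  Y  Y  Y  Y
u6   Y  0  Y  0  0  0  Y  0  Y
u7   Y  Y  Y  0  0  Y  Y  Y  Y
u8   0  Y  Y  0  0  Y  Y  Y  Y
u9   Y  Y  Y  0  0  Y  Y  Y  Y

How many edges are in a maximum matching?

A valid assignment of size 7: u1-y8, u2-y6, u3-y1, u4-y2, u5-y3, u6-y9, u7-y7.
The set {u1, u2, u3, u4, u5, u6, u7, u8, u9} has only 7 neighbours ({y1, y2, y3, y6, y7, y8, y9}), so by Hall's theorem at most 7 of the 9 left vertices can be matched.

7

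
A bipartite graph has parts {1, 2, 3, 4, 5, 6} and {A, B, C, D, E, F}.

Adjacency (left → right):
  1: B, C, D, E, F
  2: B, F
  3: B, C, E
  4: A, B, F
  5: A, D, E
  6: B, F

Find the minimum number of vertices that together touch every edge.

6

A maximum matching has 6 edges (e.g. 1–C, 2–F, 3–E, 4–A, 5–D, 6–B).
By König's theorem the minimum vertex cover has the same size. One such cover is {1, 2, 3, 4, 5, 6}.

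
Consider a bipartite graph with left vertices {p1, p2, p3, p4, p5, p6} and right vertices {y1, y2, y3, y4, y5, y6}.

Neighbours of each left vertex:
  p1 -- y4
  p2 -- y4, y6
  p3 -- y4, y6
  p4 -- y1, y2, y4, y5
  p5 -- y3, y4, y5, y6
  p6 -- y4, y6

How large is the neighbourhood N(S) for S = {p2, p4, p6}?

The union of neighbours of {p2, p4, p6} is {y1, y2, y4, y5, y6}, which has 5 elements.
Since |N(S)| = 5 ≥ |S| = 3, Hall's condition holds for this subset.

5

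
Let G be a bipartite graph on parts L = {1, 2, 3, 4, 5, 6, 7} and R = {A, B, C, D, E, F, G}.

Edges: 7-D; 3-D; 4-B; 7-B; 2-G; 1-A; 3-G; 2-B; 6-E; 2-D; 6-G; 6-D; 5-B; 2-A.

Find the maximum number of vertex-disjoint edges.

A valid assignment of size 5: 1→A, 2→G, 3→D, 4→B, 6→E.
The set {1, 2, 3, 4, 5, 7} has only 4 neighbours ({A, B, D, G}), so by Hall's theorem at most 5 of the 7 left vertices can be matched.

5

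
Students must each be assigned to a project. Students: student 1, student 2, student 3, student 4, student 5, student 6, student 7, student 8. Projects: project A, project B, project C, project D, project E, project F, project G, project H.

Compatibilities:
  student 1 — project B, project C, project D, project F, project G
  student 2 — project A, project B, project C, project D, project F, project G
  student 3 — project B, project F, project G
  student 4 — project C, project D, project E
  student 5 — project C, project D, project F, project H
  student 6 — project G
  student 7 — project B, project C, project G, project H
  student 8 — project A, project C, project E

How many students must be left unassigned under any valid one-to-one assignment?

A valid assignment of size 8: student 1-project D, student 2-project A, student 3-project F, student 4-project C, student 5-project H, student 6-project G, student 7-project B, student 8-project E.
This saturates every student, so 8 is the maximum.
That matches 8 of the 8, leaving 0 unmatched; no matching can do better.

0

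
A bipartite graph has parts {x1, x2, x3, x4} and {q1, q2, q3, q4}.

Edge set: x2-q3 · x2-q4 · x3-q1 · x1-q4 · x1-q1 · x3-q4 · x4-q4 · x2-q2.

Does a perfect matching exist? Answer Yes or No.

The set {x1, x3, x4} has only 2 neighbours ({q1, q4}), so by Hall's theorem at most 3 of the 4 left vertices can be matched.
Hence no matching covers every left vertex.

No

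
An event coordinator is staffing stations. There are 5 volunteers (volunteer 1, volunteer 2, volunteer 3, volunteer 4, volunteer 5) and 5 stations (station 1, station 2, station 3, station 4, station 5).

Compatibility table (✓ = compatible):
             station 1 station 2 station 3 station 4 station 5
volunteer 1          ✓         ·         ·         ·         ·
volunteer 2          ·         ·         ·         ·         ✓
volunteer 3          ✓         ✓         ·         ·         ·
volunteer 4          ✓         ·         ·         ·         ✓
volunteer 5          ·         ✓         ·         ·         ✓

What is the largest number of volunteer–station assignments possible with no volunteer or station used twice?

3

A valid assignment of size 3: volunteer 1→station 1, volunteer 2→station 5, volunteer 3→station 2.
The set {volunteer 1, volunteer 2, volunteer 3, volunteer 4, volunteer 5} has only 3 neighbours ({station 1, station 2, station 5}), so by Hall's theorem at most 3 of the 5 volunteers can be matched.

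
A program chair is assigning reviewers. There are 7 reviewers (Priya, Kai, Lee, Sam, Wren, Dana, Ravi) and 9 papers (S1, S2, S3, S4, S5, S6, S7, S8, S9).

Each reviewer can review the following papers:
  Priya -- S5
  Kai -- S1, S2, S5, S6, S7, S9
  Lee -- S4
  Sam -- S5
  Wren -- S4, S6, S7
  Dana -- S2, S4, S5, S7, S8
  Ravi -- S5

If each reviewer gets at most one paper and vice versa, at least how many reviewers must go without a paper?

One maximum matching: Priya-S5, Kai-S7, Lee-S4, Wren-S6, Dana-S2.
The set {Priya, Sam, Ravi} has only 1 neighbour ({S5}), so by Hall's theorem at most 5 of the 7 reviewers can be matched.
That matches 5 of the 7, leaving 2 unmatched; no matching can do better.

2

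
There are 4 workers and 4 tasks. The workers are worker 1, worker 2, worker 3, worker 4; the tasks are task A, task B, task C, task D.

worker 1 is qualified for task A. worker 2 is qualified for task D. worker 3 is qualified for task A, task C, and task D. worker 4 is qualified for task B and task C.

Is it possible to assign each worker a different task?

For example, pair worker 1→task A, worker 2→task D, worker 3→task C, worker 4→task B.
Every worker is matched, so this is a perfect matching.

Yes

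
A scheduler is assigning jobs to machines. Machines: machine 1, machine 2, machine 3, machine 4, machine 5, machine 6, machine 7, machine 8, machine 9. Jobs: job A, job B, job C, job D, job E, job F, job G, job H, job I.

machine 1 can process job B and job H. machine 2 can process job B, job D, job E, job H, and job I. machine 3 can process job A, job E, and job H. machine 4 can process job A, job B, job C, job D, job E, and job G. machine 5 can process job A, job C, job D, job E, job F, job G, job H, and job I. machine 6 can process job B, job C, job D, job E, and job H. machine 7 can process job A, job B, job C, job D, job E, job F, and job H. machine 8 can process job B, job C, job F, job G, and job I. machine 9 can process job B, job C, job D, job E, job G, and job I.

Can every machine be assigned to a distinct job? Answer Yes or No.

A valid assignment of size 9: machine 1-job H, machine 2-job I, machine 3-job A, machine 4-job C, machine 5-job G, machine 6-job E, machine 7-job F, machine 8-job B, machine 9-job D.
Every machine is matched, so this is a perfect matching.

Yes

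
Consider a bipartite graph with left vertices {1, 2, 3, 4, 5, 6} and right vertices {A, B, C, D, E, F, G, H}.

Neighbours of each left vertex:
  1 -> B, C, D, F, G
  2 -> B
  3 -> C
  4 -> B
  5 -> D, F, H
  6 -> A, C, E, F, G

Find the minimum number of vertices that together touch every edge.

5

{1, 3, 5, 6, B} is a vertex cover of size 5: every edge has an endpoint in this set.
No smaller cover exists because 1–F, 2–B, 3–C, 5–D, 6–G is a matching of size 5, and a cover must include an endpoint of each of these disjoint edges (König's theorem).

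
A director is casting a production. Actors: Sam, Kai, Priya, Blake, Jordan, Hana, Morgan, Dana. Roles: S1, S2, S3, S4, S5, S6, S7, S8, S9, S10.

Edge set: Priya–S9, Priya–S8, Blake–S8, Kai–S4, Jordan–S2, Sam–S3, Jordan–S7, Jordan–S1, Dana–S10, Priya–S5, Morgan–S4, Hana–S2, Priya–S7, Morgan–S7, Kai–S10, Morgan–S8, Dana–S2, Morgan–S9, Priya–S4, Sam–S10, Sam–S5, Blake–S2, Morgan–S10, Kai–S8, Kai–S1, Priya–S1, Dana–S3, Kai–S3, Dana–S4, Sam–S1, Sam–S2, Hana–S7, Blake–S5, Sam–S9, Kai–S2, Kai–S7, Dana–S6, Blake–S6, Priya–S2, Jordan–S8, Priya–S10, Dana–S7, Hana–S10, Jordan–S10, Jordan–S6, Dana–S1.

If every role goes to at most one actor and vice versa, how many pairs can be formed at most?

8

For example, pair Sam-S3, Kai-S1, Priya-S9, Blake-S8, Jordan-S7, Hana-S10, Morgan-S4, Dana-S2.
All 8 actors are matched, so no larger matching exists.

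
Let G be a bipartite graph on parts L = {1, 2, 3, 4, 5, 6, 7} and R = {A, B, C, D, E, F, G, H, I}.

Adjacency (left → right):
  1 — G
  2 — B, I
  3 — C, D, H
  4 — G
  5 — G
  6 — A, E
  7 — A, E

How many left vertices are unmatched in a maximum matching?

For example, pair 1-G, 2-B, 3-C, 6-A, 7-E.
The set {1, 4, 5} has only 1 neighbour ({G}), so by Hall's theorem at most 5 of the 7 left vertices can be matched.
That matches 5 of the 7, leaving 2 unmatched; no matching can do better.

2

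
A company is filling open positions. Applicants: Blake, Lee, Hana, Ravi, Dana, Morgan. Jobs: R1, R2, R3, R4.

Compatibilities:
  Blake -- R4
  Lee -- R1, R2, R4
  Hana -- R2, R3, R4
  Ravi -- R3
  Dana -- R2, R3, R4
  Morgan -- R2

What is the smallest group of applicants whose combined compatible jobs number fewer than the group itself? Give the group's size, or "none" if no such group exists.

Take S = {Blake, Hana, Ravi, Dana}. Its neighbourhood is {R2, R3, R4}, so |N(S)| = 3 < |S| = 4.
Every subset of size less than 4 has at least as many neighbours as members, so 4 is the minimum.

4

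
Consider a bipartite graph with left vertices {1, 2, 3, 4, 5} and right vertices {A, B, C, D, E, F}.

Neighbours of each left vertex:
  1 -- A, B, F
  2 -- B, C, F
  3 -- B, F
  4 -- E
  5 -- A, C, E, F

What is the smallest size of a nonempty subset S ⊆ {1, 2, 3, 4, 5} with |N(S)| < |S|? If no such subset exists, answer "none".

none

A matching saturating every left vertex exists, for instance 1→A, 2→F, 3→B, 4→E, 5→C.
By Hall's marriage theorem, this means |N(S)| ≥ |S| for every subset S, so no violating subset exists.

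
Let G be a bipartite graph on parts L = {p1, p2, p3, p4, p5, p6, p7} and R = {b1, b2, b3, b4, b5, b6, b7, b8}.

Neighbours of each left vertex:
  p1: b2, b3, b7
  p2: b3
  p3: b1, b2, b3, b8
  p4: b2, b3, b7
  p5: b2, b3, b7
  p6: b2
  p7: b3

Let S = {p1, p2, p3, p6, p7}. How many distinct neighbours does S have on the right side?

The union of neighbours of {p1, p2, p3, p6, p7} is {b1, b2, b3, b7, b8}, which has 5 elements.
Since |N(S)| = 5 ≥ |S| = 5, Hall's condition holds for this subset.

5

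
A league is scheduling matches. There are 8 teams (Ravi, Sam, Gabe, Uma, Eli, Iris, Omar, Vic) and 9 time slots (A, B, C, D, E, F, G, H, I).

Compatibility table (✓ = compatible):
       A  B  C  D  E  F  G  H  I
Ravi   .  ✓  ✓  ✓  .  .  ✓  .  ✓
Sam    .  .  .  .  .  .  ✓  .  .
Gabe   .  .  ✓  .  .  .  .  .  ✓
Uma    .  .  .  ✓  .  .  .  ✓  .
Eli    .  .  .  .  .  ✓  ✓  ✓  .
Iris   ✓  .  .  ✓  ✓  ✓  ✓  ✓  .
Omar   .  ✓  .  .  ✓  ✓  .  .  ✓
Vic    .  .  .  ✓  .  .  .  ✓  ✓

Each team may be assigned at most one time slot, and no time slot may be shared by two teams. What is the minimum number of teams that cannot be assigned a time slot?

One maximum matching: Ravi→B, Sam→G, Gabe→C, Uma→H, Eli→F, Iris→A, Omar→E, Vic→D.
All 8 teams are matched, so no larger matching exists.
That matches 8 of the 8, leaving 0 unmatched; no matching can do better.

0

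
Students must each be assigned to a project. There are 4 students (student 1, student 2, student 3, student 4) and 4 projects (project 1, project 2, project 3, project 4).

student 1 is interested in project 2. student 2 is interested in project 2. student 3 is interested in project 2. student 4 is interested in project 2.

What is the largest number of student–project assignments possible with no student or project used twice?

One maximum matching: student 1→project 2.
The set {student 1, student 2, student 3, student 4} has only 1 neighbour ({project 2}), so by Hall's theorem at most 1 of the 4 students can be matched.

1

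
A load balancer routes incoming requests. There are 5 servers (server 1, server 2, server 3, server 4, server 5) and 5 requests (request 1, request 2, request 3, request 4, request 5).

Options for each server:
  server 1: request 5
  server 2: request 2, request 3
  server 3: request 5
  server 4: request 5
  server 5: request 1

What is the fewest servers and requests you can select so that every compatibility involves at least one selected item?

The 3 edges server 1–request 5, server 2–request 3, server 5–request 1 form a matching, so any vertex cover needs at least 3 vertices (one per matched edge).
Conversely {server 2, server 5, request 5} meets every edge and has exactly 3 vertices, so 3 is optimal.

3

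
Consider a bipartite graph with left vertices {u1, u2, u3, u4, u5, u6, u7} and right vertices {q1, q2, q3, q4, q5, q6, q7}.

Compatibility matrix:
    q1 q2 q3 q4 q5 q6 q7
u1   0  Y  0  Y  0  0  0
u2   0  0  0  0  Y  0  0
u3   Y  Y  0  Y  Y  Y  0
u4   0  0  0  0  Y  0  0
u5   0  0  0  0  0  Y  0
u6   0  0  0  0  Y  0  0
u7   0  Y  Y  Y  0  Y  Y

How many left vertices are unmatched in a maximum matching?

One maximum matching: u1-q2, u2-q5, u3-q1, u5-q6, u7-q4.
The set {u2, u4, u6} has only 1 neighbour ({q5}), so by Hall's theorem at most 5 of the 7 left vertices can be matched.
That matches 5 of the 7, leaving 2 unmatched; no matching can do better.

2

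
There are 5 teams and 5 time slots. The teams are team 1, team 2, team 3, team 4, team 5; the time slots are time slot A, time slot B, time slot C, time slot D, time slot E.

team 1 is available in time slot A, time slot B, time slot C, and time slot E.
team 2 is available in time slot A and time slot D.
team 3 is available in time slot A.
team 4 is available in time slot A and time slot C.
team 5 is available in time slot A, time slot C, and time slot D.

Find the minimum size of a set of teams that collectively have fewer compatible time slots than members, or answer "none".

Take S = {team 2, team 3, team 4, team 5}. Its neighbourhood is {time slot A, time slot C, time slot D}, so |N(S)| = 3 < |S| = 4.
Every subset of size less than 4 has at least as many neighbours as members, so 4 is the minimum.

4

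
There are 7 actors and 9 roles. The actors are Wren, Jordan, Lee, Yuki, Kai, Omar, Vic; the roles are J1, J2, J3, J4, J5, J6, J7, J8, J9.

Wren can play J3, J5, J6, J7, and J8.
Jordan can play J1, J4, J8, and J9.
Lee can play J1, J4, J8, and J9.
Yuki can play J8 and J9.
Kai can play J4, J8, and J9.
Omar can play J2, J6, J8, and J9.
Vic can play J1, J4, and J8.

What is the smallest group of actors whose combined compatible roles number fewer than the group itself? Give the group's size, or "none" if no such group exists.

5

Take S = {Jordan, Lee, Yuki, Kai, Vic}. Its neighbourhood is {J1, J4, J8, J9}, so |N(S)| = 4 < |S| = 5.
Every subset of size less than 5 has at least as many neighbours as members, so 5 is the minimum.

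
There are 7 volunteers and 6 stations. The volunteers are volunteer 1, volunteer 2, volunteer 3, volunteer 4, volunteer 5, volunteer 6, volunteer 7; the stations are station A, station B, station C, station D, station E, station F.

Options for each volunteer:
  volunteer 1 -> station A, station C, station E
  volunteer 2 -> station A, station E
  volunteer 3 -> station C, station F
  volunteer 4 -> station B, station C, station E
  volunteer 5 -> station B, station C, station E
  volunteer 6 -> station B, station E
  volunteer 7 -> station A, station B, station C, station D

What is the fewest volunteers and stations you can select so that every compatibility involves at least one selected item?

A maximum matching has 6 edges (e.g. volunteer 1–station A, volunteer 2–station E, volunteer 3–station F, volunteer 4–station C, volunteer 5–station B, volunteer 7–station D).
By König's theorem the minimum vertex cover has the same size. One such cover is {volunteer 3, volunteer 7, station A, station B, station C, station E}.

6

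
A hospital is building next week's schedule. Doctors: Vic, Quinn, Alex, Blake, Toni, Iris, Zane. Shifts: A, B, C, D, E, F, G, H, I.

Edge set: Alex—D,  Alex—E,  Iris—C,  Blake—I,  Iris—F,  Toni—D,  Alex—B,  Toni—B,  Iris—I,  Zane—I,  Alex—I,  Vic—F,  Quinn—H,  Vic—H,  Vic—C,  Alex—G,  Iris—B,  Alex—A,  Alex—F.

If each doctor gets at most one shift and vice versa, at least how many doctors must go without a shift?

One maximum matching: Vic→F, Quinn→H, Alex→G, Blake→I, Toni→D, Iris→B.
The set {Blake, Zane} has only 1 neighbour ({I}), so by Hall's theorem at most 6 of the 7 doctors can be matched.
That matches 6 of the 7, leaving 1 unmatched; no matching can do better.

1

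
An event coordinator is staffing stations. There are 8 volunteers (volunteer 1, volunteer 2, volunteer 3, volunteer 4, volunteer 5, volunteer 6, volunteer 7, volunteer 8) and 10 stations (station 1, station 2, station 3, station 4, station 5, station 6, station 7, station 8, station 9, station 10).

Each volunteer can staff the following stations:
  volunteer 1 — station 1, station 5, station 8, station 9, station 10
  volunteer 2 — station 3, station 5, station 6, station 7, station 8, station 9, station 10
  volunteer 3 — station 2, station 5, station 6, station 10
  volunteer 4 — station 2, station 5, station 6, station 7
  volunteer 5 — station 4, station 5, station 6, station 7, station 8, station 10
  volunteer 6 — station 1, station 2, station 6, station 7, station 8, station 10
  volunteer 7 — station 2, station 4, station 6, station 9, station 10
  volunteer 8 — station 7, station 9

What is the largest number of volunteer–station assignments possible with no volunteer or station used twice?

8

One maximum matching: volunteer 1→station 10, volunteer 2→station 3, volunteer 3→station 5, volunteer 4→station 2, volunteer 5→station 8, volunteer 6→station 1, volunteer 7→station 6, volunteer 8→station 7.
All 8 volunteers are matched, so no larger matching exists.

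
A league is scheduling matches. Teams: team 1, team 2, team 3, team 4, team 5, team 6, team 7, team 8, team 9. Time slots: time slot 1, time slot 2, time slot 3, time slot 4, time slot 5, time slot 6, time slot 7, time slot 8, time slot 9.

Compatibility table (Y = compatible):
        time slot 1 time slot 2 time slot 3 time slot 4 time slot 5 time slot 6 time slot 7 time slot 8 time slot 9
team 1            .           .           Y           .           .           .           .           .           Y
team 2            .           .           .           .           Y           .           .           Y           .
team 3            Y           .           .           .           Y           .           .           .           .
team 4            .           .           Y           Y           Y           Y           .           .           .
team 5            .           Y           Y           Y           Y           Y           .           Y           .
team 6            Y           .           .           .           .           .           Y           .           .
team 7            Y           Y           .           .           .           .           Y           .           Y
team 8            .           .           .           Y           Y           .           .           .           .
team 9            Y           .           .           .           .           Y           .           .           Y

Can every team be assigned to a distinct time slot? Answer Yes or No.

Yes

For example, pair team 1–time slot 3, team 2–time slot 8, team 3–time slot 1, team 4–time slot 4, team 5–time slot 6, team 6–time slot 7, team 7–time slot 2, team 8–time slot 5, team 9–time slot 9.
All 9 teams are covered.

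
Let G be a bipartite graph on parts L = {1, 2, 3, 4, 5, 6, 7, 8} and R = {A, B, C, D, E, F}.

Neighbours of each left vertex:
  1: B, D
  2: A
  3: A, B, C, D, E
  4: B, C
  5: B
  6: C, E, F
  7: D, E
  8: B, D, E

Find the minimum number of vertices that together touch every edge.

{6, A, B, C, D, E} is a vertex cover of size 6: every edge has an endpoint in this set.
No smaller cover exists because 1–D, 2–A, 3–E, 4–C, 5–B, 6–F is a matching of size 6, and a cover must include an endpoint of each of these disjoint edges (König's theorem).

6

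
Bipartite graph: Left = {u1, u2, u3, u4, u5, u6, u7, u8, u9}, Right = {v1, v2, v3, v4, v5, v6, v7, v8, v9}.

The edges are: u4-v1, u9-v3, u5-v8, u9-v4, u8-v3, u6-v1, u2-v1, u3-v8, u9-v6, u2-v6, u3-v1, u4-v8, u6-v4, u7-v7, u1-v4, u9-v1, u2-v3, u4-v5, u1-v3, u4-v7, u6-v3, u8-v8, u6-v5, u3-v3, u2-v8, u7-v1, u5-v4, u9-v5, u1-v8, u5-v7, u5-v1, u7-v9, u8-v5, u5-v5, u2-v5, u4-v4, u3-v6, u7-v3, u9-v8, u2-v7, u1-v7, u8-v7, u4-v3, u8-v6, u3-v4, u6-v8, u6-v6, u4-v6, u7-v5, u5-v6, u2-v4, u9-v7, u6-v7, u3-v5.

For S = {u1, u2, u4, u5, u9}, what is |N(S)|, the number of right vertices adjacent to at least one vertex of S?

The union of neighbours of {u1, u2, u4, u5, u9} is {v1, v3, v4, v5, v6, v7, v8}, which has 7 elements.
Since |N(S)| = 7 ≥ |S| = 5, Hall's condition holds for this subset.

7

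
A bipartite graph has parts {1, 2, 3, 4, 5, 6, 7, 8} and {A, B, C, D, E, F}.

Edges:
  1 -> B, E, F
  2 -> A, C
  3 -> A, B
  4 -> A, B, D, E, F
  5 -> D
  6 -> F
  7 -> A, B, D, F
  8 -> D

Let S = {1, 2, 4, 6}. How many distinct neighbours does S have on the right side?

The union of neighbours of {1, 2, 4, 6} is {A, B, C, D, E, F}, which has 6 elements.
Since |N(S)| = 6 ≥ |S| = 4, Hall's condition holds for this subset.

6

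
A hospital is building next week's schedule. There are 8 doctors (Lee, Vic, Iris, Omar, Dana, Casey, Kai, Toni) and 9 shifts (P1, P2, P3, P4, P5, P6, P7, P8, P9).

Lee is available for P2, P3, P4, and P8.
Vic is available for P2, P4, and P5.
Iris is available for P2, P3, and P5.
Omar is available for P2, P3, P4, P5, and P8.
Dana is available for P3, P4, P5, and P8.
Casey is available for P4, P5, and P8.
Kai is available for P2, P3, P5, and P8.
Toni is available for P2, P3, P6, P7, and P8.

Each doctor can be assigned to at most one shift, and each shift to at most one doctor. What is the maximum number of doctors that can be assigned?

For example, pair Lee–P8, Vic–P4, Iris–P3, Omar–P2, Dana–P5, Toni–P7.
The set {Lee, Vic, Iris, Omar, Dana, Casey, Kai} has only 5 neighbours ({P2, P3, P4, P5, P8}), so by Hall's theorem at most 6 of the 8 doctors can be matched.

6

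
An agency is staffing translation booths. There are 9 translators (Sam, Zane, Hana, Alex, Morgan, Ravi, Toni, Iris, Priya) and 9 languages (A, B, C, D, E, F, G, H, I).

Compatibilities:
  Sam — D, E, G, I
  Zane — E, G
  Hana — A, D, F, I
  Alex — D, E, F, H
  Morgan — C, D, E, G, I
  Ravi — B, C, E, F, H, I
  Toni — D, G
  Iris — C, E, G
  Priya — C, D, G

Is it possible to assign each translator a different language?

The set {Sam, Zane, Morgan, Toni, Iris, Priya} has only 5 neighbours ({C, D, E, G, I}), so by Hall's theorem at most 8 of the 9 translators can be matched.
Hence no matching covers every translator.

No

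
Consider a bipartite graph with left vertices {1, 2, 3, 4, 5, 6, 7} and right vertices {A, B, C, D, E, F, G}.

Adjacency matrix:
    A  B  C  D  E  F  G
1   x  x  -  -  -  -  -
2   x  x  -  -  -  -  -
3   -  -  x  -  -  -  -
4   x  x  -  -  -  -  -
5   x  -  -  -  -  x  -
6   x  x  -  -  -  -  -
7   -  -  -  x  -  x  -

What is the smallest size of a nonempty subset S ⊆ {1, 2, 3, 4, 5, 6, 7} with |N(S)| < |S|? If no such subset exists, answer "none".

Take S = {1, 2, 4}. Its neighbourhood is {A, B}, so |N(S)| = 2 < |S| = 3.
Every subset of size less than 3 has at least as many neighbours as members, so 3 is the minimum.

3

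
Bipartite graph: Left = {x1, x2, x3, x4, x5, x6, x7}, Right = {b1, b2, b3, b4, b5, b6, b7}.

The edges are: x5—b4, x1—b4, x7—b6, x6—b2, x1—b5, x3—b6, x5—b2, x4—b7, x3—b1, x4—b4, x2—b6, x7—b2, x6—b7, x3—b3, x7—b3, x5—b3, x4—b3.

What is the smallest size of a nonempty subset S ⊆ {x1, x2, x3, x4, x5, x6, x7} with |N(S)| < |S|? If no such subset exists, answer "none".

A matching saturating every left vertex exists, for instance x1→b5, x2→b6, x3→b1, x4→b7, x5→b4, x6→b2, x7→b3.
By Hall's marriage theorem, this means |N(S)| ≥ |S| for every subset S, so no violating subset exists.

none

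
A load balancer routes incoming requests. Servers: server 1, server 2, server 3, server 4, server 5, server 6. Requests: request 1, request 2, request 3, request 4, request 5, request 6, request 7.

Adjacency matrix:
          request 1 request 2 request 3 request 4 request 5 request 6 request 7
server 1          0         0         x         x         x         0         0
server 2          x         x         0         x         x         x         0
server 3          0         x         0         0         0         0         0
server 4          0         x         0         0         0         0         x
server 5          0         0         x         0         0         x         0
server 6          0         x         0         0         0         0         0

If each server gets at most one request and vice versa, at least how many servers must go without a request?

1

One maximum matching: server 1–request 5, server 2–request 4, server 3–request 2, server 4–request 7, server 5–request 6.
The set {server 3, server 6} has only 1 neighbour ({request 2}), so by Hall's theorem at most 5 of the 6 servers can be matched.
That matches 5 of the 6, leaving 1 unmatched; no matching can do better.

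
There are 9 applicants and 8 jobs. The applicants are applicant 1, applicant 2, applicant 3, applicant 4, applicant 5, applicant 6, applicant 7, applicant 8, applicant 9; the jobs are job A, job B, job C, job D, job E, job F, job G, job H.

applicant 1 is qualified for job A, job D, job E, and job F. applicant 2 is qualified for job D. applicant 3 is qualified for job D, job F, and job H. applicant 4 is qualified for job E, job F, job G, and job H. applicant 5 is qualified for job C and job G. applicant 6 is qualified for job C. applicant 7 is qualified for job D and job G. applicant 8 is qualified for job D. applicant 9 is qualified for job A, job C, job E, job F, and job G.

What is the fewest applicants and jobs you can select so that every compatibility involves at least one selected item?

7

{applicant 1, applicant 3, applicant 4, applicant 9, job C, job D, job G} is a vertex cover of size 7: every edge has an endpoint in this set.
No smaller cover exists because applicant 1–job A, applicant 2–job D, applicant 3–job H, applicant 4–job E, applicant 5–job G, applicant 6–job C, applicant 9–job F is a matching of size 7, and a cover must include an endpoint of each of these disjoint edges (König's theorem).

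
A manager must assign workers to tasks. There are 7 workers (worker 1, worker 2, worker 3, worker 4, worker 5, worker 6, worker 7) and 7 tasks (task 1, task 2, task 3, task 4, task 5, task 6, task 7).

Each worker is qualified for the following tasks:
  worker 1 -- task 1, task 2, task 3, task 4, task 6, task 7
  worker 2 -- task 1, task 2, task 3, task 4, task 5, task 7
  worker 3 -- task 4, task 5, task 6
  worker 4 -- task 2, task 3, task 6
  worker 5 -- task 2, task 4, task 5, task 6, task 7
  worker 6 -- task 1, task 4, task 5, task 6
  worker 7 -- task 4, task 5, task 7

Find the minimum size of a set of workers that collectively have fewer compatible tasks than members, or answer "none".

none

A matching saturating every worker exists, for instance worker 1→task 4, worker 2→task 2, worker 3→task 6, worker 4→task 3, worker 5→task 5, worker 6→task 1, worker 7→task 7.
By Hall's marriage theorem, this means |N(S)| ≥ |S| for every subset S, so no violating subset exists.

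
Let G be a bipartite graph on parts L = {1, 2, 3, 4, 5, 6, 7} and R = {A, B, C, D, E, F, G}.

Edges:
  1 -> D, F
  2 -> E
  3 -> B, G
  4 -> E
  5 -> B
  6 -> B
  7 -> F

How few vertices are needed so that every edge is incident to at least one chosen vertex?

{1, 3, 7, B, E} is a vertex cover of size 5: every edge has an endpoint in this set.
No smaller cover exists because 1–D, 2–E, 3–G, 5–B, 7–F is a matching of size 5, and a cover must include an endpoint of each of these disjoint edges (König's theorem).

5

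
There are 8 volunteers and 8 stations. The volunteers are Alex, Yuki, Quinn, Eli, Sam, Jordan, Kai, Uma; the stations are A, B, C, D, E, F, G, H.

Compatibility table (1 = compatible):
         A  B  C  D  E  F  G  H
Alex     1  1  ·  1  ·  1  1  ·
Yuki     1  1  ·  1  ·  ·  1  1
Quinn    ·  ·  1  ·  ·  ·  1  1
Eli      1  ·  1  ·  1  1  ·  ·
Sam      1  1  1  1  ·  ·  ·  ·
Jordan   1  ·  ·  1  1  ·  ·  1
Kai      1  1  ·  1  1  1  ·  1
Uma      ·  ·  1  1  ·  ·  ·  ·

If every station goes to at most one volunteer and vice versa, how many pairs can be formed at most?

A valid assignment of size 8: Alex-B, Yuki-A, Quinn-G, Eli-F, Sam-D, Jordan-H, Kai-E, Uma-C.
All 8 volunteers are matched, so no larger matching exists.

8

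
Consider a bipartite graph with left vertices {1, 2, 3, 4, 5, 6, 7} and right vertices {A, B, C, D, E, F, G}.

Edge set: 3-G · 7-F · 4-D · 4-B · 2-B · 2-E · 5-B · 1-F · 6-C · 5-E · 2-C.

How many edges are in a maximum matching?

6

A valid assignment of size 6: 1-F, 2-E, 3-G, 4-D, 5-B, 6-C.
The set {1, 7} has only 1 neighbour ({F}), so by Hall's theorem at most 6 of the 7 left vertices can be matched.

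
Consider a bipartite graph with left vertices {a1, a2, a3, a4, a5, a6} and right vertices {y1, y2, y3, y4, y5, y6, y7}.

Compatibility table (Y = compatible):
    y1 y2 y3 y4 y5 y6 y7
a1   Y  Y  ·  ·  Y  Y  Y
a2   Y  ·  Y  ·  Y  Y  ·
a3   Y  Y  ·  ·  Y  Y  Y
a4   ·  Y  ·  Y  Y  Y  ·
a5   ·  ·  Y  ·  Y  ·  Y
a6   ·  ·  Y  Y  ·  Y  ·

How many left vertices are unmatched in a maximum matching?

For example, pair a1–y1, a2–y5, a3–y6, a4–y2, a5–y7, a6–y3.
This saturates every left vertex, so 6 is the maximum.
That matches 6 of the 6, leaving 0 unmatched; no matching can do better.

0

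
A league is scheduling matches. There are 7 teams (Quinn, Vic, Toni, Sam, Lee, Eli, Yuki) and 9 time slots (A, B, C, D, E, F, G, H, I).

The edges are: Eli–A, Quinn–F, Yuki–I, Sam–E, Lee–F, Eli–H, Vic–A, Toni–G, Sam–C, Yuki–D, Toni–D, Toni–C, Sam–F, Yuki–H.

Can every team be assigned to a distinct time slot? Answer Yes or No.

No

The set {Quinn, Lee} has only 1 neighbour ({F}), so by Hall's theorem at most 6 of the 7 teams can be matched.
Hence no matching covers every team.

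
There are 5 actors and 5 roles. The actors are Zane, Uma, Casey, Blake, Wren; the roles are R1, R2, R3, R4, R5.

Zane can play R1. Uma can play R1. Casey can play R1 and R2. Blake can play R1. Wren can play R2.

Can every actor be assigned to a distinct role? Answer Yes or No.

No

The set {Zane, Uma, Casey, Blake, Wren} has only 2 neighbours ({R1, R2}), so by Hall's theorem at most 2 of the 5 actors can be matched.
Hence no matching covers every actor.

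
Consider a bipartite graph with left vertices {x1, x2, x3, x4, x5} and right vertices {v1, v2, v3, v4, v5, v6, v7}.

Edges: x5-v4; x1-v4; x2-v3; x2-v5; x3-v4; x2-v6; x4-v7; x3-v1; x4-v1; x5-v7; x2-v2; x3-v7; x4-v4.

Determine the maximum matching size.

4

One maximum matching: x1-v4, x2-v2, x3-v1, x4-v7.
The set {x1, x3, x4, x5} has only 3 neighbours ({v1, v4, v7}), so by Hall's theorem at most 4 of the 5 left vertices can be matched.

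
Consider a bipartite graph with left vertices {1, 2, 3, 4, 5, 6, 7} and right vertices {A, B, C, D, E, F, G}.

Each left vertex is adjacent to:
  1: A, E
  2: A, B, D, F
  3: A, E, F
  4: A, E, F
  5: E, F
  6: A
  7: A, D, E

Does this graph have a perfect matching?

No

The set {1, 3, 4, 5, 6} has only 3 neighbours ({A, E, F}), so by Hall's theorem at most 5 of the 7 left vertices can be matched.
Hence no matching covers every left vertex.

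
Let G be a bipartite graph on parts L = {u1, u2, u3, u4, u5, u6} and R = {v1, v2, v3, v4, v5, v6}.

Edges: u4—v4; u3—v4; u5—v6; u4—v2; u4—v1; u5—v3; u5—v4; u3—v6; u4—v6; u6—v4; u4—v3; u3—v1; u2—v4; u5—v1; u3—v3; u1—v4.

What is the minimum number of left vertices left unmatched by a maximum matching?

2

One maximum matching: u1–v4, u3–v1, u4–v3, u5–v6.
The set {u1, u2, u6} has only 1 neighbour ({v4}), so by Hall's theorem at most 4 of the 6 left vertices can be matched.
That matches 4 of the 6, leaving 2 unmatched; no matching can do better.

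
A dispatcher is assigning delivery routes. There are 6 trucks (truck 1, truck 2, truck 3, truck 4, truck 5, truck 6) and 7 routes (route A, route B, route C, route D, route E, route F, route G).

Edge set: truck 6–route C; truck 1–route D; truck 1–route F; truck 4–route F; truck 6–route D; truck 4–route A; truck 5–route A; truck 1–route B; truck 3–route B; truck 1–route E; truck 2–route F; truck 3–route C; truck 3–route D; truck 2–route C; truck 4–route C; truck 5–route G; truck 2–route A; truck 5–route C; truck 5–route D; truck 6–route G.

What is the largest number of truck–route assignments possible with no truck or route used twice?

6

A valid assignment of size 6: truck 1→route E, truck 2→route C, truck 3→route B, truck 4→route F, truck 5→route D, truck 6→route G.
All 6 trucks are matched, so no larger matching exists.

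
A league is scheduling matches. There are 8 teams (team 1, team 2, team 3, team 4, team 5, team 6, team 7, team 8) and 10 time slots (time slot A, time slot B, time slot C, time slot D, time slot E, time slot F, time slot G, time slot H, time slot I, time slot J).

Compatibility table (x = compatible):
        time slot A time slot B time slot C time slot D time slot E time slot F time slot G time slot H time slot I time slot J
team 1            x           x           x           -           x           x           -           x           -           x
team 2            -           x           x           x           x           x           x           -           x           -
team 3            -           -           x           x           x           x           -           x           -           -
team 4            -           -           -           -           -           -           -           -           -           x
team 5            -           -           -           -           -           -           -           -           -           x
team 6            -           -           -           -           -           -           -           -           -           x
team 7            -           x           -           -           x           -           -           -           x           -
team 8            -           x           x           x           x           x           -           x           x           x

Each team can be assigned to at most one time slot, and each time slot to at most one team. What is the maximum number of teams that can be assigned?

6

For example, pair team 1-time slot E, team 2-time slot G, team 3-time slot H, team 4-time slot J, team 7-time slot I, team 8-time slot C.
The set {team 4, team 5, team 6} has only 1 neighbour ({time slot J}), so by Hall's theorem at most 6 of the 8 teams can be matched.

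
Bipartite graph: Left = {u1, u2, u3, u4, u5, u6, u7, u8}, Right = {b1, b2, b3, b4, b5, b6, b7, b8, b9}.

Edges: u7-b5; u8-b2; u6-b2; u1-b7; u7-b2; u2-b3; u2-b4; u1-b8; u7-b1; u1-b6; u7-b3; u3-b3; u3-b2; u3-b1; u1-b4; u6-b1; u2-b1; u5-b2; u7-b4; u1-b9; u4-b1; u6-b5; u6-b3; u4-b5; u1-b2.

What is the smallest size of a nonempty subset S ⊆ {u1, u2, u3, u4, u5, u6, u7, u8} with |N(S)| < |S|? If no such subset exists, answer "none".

Take S = {u5, u8}. Its neighbourhood is {b2}, so |N(S)| = 1 < |S| = 2.
No single vertex violates Hall's condition since each has at least one neighbour, so 2 is the minimum.

2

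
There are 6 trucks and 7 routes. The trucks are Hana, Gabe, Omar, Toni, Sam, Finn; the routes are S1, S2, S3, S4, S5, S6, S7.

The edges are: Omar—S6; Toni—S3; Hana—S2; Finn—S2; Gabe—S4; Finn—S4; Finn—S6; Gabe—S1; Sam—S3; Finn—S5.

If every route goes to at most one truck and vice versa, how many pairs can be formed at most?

5

One maximum matching: Hana-S2, Gabe-S1, Omar-S6, Toni-S3, Finn-S4.
The set {Toni, Sam} has only 1 neighbour ({S3}), so by Hall's theorem at most 5 of the 6 trucks can be matched.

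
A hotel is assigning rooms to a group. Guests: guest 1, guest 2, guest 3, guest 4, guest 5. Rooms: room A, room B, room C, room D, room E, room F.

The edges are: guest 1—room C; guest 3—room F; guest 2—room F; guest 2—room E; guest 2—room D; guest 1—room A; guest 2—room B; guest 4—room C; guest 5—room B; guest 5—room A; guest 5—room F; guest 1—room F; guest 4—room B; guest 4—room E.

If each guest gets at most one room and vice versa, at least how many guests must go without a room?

For example, pair guest 1-room A, guest 2-room E, guest 3-room F, guest 4-room C, guest 5-room B.
All 5 guests are matched, so no larger matching exists.
That matches 5 of the 5, leaving 0 unmatched; no matching can do better.

0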